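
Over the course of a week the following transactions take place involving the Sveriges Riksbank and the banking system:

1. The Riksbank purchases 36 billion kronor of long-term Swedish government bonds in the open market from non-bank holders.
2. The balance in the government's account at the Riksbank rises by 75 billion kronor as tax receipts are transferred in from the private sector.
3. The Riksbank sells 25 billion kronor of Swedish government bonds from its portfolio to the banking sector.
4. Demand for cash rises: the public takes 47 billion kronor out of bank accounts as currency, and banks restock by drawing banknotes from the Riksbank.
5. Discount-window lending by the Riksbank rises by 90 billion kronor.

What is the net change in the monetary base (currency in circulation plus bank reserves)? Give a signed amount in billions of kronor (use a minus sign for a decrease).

Asset purchase (from non-banks) 36 billion kronor: Riksbank balance sheet expands → +36B.
Government account inflow 75 billion kronor: reserves shift to a non-base liability → −75B.
OMO sale (to banks) 25 billion kronor: Riksbank balance sheet contracts → −25B.
Currency withdrawal 47 billion kronor: just a shift between currency and reserves — both are base money → 0.
Discount-window loan 90 billion kronor: Riksbank balance sheet expands → +90B.
Net: 36 − 75 − 25 + 0 + 90 = +26 billion.

+26 billion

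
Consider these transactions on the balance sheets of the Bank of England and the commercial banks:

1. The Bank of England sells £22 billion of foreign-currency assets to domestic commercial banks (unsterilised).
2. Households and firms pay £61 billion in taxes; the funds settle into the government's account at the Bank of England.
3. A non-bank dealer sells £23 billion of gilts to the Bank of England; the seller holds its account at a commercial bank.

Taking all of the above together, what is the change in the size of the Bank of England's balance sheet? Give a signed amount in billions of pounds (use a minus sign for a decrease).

+£1 billion

FX sale £22 billion: a Bank of England asset is shed → −£22B.
Government account inflow £61 billion: only the composition of liabilities changes → 0.
Asset purchase (from non-banks) £23 billion: a Bank of England asset is acquired → +£23B.
Net: −22 + 0 + 23 = +£1 billion.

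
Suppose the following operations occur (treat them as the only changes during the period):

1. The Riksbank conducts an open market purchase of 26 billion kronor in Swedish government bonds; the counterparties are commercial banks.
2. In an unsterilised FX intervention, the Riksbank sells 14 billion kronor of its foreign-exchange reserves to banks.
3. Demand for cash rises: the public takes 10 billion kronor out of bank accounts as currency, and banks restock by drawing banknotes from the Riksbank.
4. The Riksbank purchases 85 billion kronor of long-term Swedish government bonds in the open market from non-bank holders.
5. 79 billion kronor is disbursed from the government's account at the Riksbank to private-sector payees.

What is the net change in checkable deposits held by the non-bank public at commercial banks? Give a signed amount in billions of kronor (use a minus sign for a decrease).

+154 billion

Riksbank balance sheet:
  Assets:      Securities +111B, Foreign assets −14B
  Liabilities: Bank reserves +166B, Currency in circulation +10B, Government deposits −79B
Commercial banking system:
  Assets:      Reserves at CB +166B, Securities −26B, Foreign assets +14B
  Liabilities: Checkable deposits +154B
So the change in checkable deposits held by the non-bank public at commercial banks is +154 billion.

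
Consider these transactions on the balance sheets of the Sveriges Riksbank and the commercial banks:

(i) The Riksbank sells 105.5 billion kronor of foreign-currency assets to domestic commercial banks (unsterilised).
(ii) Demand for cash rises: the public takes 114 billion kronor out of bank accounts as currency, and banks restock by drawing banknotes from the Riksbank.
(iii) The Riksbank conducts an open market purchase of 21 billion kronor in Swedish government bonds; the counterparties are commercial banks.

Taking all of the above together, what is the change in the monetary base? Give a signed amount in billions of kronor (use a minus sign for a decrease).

FX sale 105.5 billion kronor: Riksbank balance sheet contracts → −105.5B.
Currency withdrawal 114 billion kronor: just a shift between currency and reserves — both are base money → 0.
OMO purchase (from banks) 21 billion kronor: Riksbank balance sheet expands → +21B.
Net: −105.5 + 0 + 21 = -84.5 billion.

-84.5 billion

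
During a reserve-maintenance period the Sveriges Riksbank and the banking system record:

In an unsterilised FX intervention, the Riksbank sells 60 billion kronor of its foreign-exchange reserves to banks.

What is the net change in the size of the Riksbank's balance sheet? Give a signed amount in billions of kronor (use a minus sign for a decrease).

-60 billion

FX sale 60 billion kronor: a Riksbank asset is shed → −60B.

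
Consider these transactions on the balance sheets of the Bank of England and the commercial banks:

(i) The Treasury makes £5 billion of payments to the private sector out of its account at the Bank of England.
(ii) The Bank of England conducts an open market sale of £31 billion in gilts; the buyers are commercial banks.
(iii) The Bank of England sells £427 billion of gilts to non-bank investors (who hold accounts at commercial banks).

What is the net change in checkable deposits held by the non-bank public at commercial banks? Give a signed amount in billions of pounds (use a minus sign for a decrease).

Bank of England balance sheet:
  Assets:      Securities −£458B
  Liabilities: Bank reserves −£453B, Government deposits −£5B
Commercial banking system:
  Assets:      Reserves at CB −£453B, Securities +£31B
  Liabilities: Checkable deposits −£422B
So the change in checkable deposits held by the non-bank public at commercial banks is -£422 billion.

-£422 billion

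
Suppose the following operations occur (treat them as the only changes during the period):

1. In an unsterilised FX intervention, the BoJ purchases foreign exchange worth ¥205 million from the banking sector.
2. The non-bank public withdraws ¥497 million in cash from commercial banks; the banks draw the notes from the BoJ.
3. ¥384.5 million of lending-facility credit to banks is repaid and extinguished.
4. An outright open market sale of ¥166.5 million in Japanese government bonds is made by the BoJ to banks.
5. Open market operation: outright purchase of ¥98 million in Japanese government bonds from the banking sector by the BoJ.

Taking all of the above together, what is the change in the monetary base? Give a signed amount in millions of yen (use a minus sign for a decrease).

BoJ balance sheet:
  Assets:      Securities −¥68.5M, Loans to banks −¥384.5M, Foreign assets +¥205M
  Liabilities: Bank reserves −¥745M, Currency in circulation +¥497M
Monetary base = currency + reserves: +¥497M + (−¥745M) = -¥248 million.

-¥248 million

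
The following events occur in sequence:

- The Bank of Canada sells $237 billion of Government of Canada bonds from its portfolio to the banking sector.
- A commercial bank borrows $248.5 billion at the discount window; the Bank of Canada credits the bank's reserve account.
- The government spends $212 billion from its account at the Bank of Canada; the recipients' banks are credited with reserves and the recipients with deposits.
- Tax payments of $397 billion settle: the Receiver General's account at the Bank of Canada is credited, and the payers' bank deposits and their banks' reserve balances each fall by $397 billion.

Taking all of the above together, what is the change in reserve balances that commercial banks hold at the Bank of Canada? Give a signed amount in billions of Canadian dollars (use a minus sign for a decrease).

-$173.5 billion

OMO sale (to banks) $237 billion: the buying banks pay out of their reserve balances → −$237B.
Discount-window loan $248.5 billion: the loan is credited to the bank's reserve account → +$248.5B.
Government spending $212 billion: government payments flow into bank reserve accounts → +$212B.
Government account inflow $397 billion: funds move from bank reserves into the government account → −$397B.
Net: −237 + 248.5 + 212 − 397 = -$173.5 billion.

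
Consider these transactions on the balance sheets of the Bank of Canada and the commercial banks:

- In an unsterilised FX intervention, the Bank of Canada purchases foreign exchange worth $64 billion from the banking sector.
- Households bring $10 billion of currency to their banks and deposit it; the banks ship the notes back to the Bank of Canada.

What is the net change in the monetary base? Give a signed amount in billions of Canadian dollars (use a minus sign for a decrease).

Bank of Canada balance sheet:
  Assets:      Foreign assets +$64B
  Liabilities: Bank reserves +$74B, Currency in circulation −$10B
Monetary base = currency + reserves: −$10B + (+$74B) = +$64 billion.

+$64 billion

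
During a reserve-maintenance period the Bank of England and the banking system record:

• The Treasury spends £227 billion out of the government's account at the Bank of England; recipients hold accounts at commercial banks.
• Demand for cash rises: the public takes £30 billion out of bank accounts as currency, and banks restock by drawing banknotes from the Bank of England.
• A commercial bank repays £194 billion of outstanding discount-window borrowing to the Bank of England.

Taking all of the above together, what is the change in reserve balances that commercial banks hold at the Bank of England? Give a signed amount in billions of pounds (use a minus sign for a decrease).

Government spending £227 billion: government payments flow into bank reserve accounts → +£227B.
Currency withdrawal £30 billion: banks swap reserves for currency → −£30B.
Discount-window repayment £194 billion: repayment is debited from reserves → −£194B.
Net: 227 − 30 − 194 = +£3 billion.

+£3 billion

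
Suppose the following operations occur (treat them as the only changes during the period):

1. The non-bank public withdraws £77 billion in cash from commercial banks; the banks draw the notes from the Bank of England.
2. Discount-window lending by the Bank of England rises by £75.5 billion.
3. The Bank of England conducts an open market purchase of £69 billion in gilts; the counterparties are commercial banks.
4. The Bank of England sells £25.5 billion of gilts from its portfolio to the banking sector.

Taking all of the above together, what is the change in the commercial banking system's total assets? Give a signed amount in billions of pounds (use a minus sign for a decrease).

-£1.5 billion

Bank of England balance sheet:
  Assets:      Securities +£43.5B, Loans to banks +£75.5B
  Liabilities: Bank reserves +£42B, Currency in circulation +£77B
Commercial banking system:
  Assets:      Reserves at CB +£42B, Securities −£43.5B
  Liabilities: Checkable deposits −£77B, Borrowings from CB +£75.5B
Change in total bank assets = -£1.5 billion.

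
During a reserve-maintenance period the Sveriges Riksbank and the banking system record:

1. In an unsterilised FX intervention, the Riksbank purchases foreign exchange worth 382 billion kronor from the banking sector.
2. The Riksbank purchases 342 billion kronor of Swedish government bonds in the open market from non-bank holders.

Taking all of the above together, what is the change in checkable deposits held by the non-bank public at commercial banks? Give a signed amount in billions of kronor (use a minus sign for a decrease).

+342 billion

Riksbank balance sheet:
  Assets:      Securities +342B, Foreign assets +382B
  Liabilities: Bank reserves +724B
Commercial banking system:
  Assets:      Reserves at CB +724B, Foreign assets −382B
  Liabilities: Checkable deposits +342B
So the change in checkable deposits held by the non-bank public at commercial banks is +342 billion.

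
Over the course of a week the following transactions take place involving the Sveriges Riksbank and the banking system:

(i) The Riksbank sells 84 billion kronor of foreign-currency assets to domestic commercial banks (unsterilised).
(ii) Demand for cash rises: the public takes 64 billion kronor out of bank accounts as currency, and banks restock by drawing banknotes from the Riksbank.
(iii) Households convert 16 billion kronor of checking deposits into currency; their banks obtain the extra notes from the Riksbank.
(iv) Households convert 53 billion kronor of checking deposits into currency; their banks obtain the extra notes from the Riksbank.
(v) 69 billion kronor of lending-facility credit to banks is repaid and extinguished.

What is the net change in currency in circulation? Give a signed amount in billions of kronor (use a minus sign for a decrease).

FX sale 84 billion kronor: no currency enters or leaves circulation → 0.
Currency withdrawal 64 billion kronor: notes leave the central bank → +64B.
Currency withdrawal 16 billion kronor: notes leave the central bank → +16B.
Currency withdrawal 53 billion kronor: notes leave the central bank → +53B.
Discount-window repayment 69 billion kronor: no currency enters or leaves circulation → 0.
Net: 0 + 64 + 16 + 53 + 0 = +133 billion.

+133 billion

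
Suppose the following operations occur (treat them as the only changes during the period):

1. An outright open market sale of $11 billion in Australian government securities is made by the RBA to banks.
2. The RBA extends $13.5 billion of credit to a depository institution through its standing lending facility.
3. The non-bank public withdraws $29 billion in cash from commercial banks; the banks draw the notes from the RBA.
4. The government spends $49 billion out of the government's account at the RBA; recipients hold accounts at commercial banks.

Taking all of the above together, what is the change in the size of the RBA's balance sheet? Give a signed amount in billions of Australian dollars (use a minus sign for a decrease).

RBA balance sheet:
  Assets:      Securities −$11B, Loans to banks +$13.5B
  Liabilities: Bank reserves +$22.5B, Currency in circulation +$29B, Government deposits −$49B
Commercial banking system:
  Assets:      Reserves at CB +$22.5B, Securities +$11B
  Liabilities: Checkable deposits +$20B, Borrowings from CB +$13.5B
Change in total RBA assets = +$2.5 billion.

+$2.5 billion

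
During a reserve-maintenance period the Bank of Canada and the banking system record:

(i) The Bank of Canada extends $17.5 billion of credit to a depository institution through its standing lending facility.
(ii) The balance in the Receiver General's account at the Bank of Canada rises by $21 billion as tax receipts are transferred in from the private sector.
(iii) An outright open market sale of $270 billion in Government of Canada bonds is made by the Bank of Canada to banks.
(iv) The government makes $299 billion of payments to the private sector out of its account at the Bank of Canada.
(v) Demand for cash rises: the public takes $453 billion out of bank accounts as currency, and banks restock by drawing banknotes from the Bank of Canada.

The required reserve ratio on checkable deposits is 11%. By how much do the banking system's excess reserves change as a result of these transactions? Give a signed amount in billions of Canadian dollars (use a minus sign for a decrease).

Discount-window loan $17.5 billion: reserves +$17.5B, deposits 0.
Government account inflow $21 billion: reserves −$21B, deposits −$21B.
OMO sale (to banks) $270 billion: reserves −$270B, deposits 0.
Government spending $299 billion: reserves +$299B, deposits +$299B.
Currency withdrawal $453 billion: reserves −$453B, deposits −$453B.
Totals: Δreserves = −$427.5B, Δdeposits = −$175B.
Δrequired reserves = 11% × −$175B = −$19.25B.
Δexcess reserves = Δreserves − Δrequired = −$427.5B − (−$19.25B) = -$408.25 billion.

-$408.25 billion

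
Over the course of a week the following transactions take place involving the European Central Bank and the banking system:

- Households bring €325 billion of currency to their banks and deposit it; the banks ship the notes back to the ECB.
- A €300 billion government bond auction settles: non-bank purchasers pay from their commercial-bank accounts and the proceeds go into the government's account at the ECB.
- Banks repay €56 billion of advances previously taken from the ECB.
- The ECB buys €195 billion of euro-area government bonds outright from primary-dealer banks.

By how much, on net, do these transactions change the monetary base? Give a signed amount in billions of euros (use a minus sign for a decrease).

ECB balance sheet:
  Assets:      Securities +€195B, Loans to banks −€56B
  Liabilities: Bank reserves +€164B, Currency in circulation −€325B, Government deposits +€300B
Commercial banking system:
  Assets:      Reserves at CB +€164B, Securities −€195B
  Liabilities: Checkable deposits +€25B, Borrowings from CB −€56B
Monetary base = currency + reserves: −€325B + (+€164B) = -€161 billion.

-€161 billion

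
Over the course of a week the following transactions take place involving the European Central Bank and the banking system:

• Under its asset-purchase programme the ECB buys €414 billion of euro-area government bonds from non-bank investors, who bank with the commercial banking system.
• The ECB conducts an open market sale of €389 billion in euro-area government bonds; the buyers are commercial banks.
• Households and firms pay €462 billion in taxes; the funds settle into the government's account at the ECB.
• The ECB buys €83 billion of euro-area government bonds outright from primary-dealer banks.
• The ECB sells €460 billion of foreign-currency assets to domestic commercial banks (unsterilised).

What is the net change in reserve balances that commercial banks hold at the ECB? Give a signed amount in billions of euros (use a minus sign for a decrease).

-€814 billion

ECB balance sheet:
  Assets:      Securities +€108B, Foreign assets −€460B
  Liabilities: Bank reserves −€814B, Government deposits +€462B
So the change in reserve balances that commercial banks hold at the ECB is -€814 billion.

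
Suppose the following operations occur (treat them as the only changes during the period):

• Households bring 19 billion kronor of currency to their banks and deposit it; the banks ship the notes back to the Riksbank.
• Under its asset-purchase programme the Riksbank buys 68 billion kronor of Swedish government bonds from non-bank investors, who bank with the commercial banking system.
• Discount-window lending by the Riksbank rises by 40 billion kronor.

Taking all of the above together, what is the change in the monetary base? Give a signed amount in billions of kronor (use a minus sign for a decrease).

+108 billion

Riksbank balance sheet:
  Assets:      Securities +68B, Loans to banks +40B
  Liabilities: Bank reserves +127B, Currency in circulation −19B
Monetary base = currency + reserves: −19B + (+127B) = +108 billion.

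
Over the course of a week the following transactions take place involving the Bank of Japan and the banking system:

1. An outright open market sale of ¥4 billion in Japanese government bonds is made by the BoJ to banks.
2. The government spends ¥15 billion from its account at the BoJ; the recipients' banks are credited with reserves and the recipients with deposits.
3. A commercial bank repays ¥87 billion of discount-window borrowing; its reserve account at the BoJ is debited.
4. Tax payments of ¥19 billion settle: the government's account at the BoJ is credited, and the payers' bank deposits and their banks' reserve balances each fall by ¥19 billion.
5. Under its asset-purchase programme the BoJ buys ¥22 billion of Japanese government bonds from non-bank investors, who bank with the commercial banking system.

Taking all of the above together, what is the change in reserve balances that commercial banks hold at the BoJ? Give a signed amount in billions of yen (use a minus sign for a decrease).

OMO sale (to banks) ¥4 billion: the buying banks pay out of their reserve balances → −¥4B.
Government spending ¥15 billion: government payments flow into bank reserve accounts → +¥15B.
Discount-window repayment ¥87 billion: repayment is debited from reserves → −¥87B.
Government account inflow ¥19 billion: funds move from bank reserves into the government account → −¥19B.
Asset purchase (from non-banks) ¥22 billion: the BoJ pays by crediting reserve accounts → +¥22B.
Net: −4 + 15 − 87 − 19 + 22 = -¥73 billion.

-¥73 billion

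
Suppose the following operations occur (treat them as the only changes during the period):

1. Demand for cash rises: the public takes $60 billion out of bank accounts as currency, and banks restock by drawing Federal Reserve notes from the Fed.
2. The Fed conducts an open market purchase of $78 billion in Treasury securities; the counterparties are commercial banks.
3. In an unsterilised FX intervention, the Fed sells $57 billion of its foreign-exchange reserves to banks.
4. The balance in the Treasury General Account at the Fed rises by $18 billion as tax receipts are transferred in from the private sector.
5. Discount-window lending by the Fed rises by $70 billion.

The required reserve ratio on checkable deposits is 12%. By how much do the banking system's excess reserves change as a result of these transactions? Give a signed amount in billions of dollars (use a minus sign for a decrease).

Currency withdrawal $60 billion: reserves −$60B, deposits −$60B.
OMO purchase (from banks) $78 billion: reserves +$78B, deposits 0.
FX sale $57 billion: reserves −$57B, deposits 0.
Government account inflow $18 billion: reserves −$18B, deposits −$18B.
Discount-window loan $70 billion: reserves +$70B, deposits 0.
Totals: Δreserves = +$13B, Δdeposits = −$78B.
Δrequired reserves = 12% × −$78B = −$9.36B.
Δexcess reserves = Δreserves − Δrequired = +$13B − (−$9.36B) = +$22.36 billion.

+$22.36 billion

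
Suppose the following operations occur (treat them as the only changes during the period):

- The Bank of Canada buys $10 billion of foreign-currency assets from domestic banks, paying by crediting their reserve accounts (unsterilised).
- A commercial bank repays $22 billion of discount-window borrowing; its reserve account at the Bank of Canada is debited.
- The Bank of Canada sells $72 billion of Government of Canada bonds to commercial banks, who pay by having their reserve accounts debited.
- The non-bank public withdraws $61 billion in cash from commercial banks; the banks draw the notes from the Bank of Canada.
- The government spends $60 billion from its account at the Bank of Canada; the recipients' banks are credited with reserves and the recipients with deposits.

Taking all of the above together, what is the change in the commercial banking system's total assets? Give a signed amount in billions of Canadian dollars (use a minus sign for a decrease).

FX purchase $10 billion: just an asset swap on bank balance sheets → 0.
Discount-window repayment $22 billion: bank balance sheets shrink → −$22B.
OMO sale (to banks) $72 billion: just an asset swap on bank balance sheets → 0.
Currency withdrawal $61 billion: bank balance sheets shrink → −$61B.
Government spending $60 billion: bank balance sheets expand → +$60B.
Net: 0 − 22 + 0 − 61 + 60 = -$23 billion.

-$23 billion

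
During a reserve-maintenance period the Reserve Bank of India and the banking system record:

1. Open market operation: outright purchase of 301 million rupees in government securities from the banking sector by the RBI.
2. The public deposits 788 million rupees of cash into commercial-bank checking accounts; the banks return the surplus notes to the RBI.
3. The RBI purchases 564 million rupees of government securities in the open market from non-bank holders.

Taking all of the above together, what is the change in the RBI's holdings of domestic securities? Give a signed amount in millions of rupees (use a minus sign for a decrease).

RBI balance sheet:
  Assets:      Securities +865M
  Liabilities: Bank reserves +1653M, Currency in circulation −788M
So the change in the RBI's holdings of domestic securities is +865 million.

+865 million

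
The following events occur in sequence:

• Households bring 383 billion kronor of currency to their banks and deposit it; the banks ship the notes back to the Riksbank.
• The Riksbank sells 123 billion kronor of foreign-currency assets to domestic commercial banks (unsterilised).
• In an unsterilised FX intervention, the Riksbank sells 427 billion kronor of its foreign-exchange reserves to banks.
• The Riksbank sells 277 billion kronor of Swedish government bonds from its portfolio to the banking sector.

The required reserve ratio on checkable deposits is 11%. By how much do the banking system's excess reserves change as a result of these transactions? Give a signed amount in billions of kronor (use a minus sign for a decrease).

Currency deposit 383 billion kronor: reserves +383B, deposits +383B.
FX sale 123 billion kronor: reserves −123B, deposits 0.
FX sale 427 billion kronor: reserves −427B, deposits 0.
OMO sale (to banks) 277 billion kronor: reserves −277B, deposits 0.
Totals: Δreserves = −444B, Δdeposits = +383B.
Δrequired reserves = 11% × +383B = +42.13B.
Δexcess reserves = Δreserves − Δrequired = −444B − (+42.13B) = -486.13 billion.

-486.13 billion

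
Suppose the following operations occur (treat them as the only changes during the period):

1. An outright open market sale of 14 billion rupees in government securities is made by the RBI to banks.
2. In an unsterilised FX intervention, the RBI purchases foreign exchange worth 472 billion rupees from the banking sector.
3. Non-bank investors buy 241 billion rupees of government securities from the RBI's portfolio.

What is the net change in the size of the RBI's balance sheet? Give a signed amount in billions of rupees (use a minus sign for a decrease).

+217 billion

RBI balance sheet:
  Assets:      Securities −255B, Foreign assets +472B
  Liabilities: Bank reserves +217B
Change in total RBI assets = +217 billion.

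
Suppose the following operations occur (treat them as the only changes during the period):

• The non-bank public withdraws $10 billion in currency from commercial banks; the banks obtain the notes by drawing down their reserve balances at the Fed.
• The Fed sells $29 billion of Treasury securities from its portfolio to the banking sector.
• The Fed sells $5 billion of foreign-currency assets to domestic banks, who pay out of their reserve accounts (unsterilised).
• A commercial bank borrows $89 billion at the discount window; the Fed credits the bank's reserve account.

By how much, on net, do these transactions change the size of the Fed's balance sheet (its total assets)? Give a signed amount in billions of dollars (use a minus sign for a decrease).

+$55 billion

Currency withdrawal $10 billion: only the composition of liabilities changes → 0.
OMO sale (to banks) $29 billion: a Fed asset is shed → −$29B.
FX sale $5 billion: a Fed asset is shed → −$5B.
Discount-window loan $89 billion: a Fed asset is acquired → +$89B.
Net: 0 − 29 − 5 + 89 = +$55 billion.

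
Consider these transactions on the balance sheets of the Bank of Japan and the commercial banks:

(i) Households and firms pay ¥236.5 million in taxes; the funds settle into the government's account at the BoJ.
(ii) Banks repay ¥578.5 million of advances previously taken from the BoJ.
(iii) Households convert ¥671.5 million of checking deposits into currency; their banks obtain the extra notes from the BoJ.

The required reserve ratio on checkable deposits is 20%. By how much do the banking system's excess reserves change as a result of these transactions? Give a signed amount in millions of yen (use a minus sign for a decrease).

Government account inflow ¥236.5 million: reserves −¥236.5M, deposits −¥236.5M.
Discount-window repayment ¥578.5 million: reserves −¥578.5M, deposits 0.
Currency withdrawal ¥671.5 million: reserves −¥671.5M, deposits −¥671.5M.
Totals: Δreserves = −¥1486.5M, Δdeposits = −¥908M.
Δrequired reserves = 20% × −¥908M = −¥181.6M.
Δexcess reserves = Δreserves − Δrequired = −¥1486.5M − (−¥181.6M) = -¥1304.9 million.

-¥1304.9 million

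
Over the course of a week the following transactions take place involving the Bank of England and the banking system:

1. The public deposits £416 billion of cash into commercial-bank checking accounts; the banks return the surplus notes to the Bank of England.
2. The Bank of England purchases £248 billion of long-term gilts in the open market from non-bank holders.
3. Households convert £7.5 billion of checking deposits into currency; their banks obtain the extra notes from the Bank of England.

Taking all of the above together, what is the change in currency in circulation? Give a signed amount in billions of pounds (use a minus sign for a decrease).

Currency deposit £416 billion: notes return to the central bank → −£416B.
Asset purchase (from non-banks) £248 billion: no currency enters or leaves circulation → 0.
Currency withdrawal £7.5 billion: notes leave the central bank → +£7.5B.
Net: −416 + 0 + 7.5 = -£408.5 billion.

-£408.5 billion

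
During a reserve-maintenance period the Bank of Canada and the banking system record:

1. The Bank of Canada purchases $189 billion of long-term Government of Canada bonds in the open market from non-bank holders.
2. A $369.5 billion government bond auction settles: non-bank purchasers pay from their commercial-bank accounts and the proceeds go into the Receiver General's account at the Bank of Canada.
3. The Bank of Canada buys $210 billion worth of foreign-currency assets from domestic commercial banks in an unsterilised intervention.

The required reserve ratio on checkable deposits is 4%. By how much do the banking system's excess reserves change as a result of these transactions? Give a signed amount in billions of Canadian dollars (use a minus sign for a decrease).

Asset purchase (from non-banks) $189 billion: reserves +$189B, deposits +$189B.
Government account inflow $369.5 billion: reserves −$369.5B, deposits −$369.5B.
FX purchase $210 billion: reserves +$210B, deposits 0.
Totals: Δreserves = +$29.5B, Δdeposits = −$180.5B.
Δrequired reserves = 4% × −$180.5B = −$7.22B.
Δexcess reserves = Δreserves − Δrequired = +$29.5B − (−$7.22B) = +$36.72 billion.

+$36.72 billion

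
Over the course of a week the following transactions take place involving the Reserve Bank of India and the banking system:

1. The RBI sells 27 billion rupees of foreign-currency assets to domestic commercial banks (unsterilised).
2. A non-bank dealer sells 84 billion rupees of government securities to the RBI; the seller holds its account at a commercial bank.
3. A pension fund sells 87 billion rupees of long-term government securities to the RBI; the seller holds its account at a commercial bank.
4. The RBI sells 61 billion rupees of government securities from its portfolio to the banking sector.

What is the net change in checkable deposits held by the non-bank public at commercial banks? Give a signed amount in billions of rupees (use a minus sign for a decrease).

FX sale 27 billion rupees: the counterparty is a bank, so public deposits are unchanged → 0.
Asset purchase (from non-banks) 84 billion rupees: non-bank counterparties' bank balances rise → +84B.
Asset purchase (from non-banks) 87 billion rupees: non-bank counterparties' bank balances rise → +87B.
OMO sale (to banks) 61 billion rupees: the counterparty is a bank, so public deposits are unchanged → 0.
Net: 0 + 84 + 87 + 0 = +171 billion.

+171 billion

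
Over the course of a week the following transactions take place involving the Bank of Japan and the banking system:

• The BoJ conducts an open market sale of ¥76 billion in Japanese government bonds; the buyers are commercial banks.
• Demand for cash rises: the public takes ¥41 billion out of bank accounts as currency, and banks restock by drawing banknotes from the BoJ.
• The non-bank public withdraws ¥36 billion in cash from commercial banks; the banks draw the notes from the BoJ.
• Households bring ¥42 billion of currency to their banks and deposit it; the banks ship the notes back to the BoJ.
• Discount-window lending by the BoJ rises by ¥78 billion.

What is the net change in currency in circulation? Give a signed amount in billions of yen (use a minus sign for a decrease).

BoJ balance sheet:
  Assets:      Securities −¥76B, Loans to banks +¥78B
  Liabilities: Bank reserves −¥33B, Currency in circulation +¥35B
So the change in currency in circulation is +¥35 billion.

+¥35 billion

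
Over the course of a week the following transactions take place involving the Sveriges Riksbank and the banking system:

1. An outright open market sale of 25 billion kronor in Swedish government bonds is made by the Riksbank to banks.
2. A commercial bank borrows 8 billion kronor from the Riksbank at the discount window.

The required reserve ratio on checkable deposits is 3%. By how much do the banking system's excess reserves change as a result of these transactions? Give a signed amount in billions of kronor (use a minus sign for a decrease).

-17 billion

OMO sale (to banks) 25 billion kronor: reserves −25B, deposits 0.
Discount-window loan 8 billion kronor: reserves +8B, deposits 0.
Totals: Δreserves = −17B, Δdeposits = 0.
Δrequired reserves = 3% × 0 = 0.
Δexcess reserves = Δreserves − Δrequired = −17B − (0) = -17 billion.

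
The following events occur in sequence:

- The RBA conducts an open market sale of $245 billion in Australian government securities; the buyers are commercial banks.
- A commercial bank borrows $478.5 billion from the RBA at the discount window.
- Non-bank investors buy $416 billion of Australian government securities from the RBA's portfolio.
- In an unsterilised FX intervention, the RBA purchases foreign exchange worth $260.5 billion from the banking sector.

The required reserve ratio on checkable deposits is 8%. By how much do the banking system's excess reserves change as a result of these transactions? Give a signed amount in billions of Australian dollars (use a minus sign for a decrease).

+$111.28 billion

OMO sale (to banks) $245 billion: reserves −$245B, deposits 0.
Discount-window loan $478.5 billion: reserves +$478.5B, deposits 0.
Asset sale (to non-banks) $416 billion: reserves −$416B, deposits −$416B.
FX purchase $260.5 billion: reserves +$260.5B, deposits 0.
Totals: Δreserves = +$78B, Δdeposits = −$416B.
Δrequired reserves = 8% × −$416B = −$33.28B.
Δexcess reserves = Δreserves − Δrequired = +$78B − (−$33.28B) = +$111.28 billion.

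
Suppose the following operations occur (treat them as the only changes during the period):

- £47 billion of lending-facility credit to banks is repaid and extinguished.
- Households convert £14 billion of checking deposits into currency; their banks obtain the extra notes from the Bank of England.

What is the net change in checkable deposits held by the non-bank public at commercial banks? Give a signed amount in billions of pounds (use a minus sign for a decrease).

-£14 billion

Discount-window repayment £47 billion: the counterparty is a bank, so public deposits are unchanged → 0.
Currency withdrawal £14 billion: non-bank counterparties' bank balances fall → −£14B.
Net: 0 − 14 = -£14 billion.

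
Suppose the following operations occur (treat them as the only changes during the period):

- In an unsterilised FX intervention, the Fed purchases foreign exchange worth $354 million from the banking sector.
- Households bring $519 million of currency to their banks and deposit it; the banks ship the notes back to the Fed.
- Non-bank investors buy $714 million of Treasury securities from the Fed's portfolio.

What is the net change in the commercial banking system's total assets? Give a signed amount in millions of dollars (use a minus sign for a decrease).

FX purchase $354 million: just an asset swap on bank balance sheets → 0.
Currency deposit $519 million: bank balance sheets expand → +$519M.
Asset sale (to non-banks) $714 million: bank balance sheets shrink → −$714M.
Net: 0 + 519 − 714 = -$195 million.

-$195 million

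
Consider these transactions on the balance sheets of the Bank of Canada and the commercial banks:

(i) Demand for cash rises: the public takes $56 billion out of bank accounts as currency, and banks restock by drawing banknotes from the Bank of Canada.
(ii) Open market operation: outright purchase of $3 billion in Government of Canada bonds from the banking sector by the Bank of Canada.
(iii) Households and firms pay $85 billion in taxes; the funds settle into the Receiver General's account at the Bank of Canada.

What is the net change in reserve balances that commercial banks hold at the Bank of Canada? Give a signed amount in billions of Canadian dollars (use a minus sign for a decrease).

Bank of Canada balance sheet:
  Assets:      Securities +$3B
  Liabilities: Bank reserves −$138B, Currency in circulation +$56B, Government deposits +$85B
So the change in reserve balances that commercial banks hold at the Bank of Canada is -$138 billion.

-$138 billion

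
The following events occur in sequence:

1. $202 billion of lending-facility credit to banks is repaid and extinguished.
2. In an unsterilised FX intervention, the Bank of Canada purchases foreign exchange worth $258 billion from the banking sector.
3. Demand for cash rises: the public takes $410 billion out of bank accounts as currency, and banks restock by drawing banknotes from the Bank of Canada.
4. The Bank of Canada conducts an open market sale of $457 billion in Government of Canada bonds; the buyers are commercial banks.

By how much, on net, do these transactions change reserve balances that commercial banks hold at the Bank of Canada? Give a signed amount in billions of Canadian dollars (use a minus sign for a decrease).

-$811 billion

Discount-window repayment $202 billion: repayment is debited from reserves → −$202B.
FX purchase $258 billion: the Bank of Canada pays by crediting reserve accounts → +$258B.
Currency withdrawal $410 billion: banks swap reserves for currency → −$410B.
OMO sale (to banks) $457 billion: the buying banks pay out of their reserve balances → −$457B.
Net: −202 + 258 − 410 − 457 = -$811 billion.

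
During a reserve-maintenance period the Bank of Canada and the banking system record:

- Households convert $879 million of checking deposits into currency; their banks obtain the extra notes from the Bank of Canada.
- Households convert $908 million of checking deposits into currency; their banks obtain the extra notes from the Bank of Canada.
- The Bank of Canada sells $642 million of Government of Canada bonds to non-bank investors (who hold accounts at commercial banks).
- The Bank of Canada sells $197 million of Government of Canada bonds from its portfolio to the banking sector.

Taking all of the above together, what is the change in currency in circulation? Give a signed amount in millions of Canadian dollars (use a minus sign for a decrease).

+$1787 million

Bank of Canada balance sheet:
  Assets:      Securities −$839M
  Liabilities: Bank reserves −$2626M, Currency in circulation +$1787M
So the change in currency in circulation is +$1787 million.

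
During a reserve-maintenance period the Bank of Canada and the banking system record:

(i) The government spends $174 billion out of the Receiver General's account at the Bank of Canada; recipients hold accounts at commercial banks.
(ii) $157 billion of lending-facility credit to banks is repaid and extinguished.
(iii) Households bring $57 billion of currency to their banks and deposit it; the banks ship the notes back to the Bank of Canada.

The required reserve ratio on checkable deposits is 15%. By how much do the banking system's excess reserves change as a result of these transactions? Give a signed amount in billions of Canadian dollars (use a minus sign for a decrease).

+$39.35 billion

Government spending $174 billion: reserves +$174B, deposits +$174B.
Discount-window repayment $157 billion: reserves −$157B, deposits 0.
Currency deposit $57 billion: reserves +$57B, deposits +$57B.
Totals: Δreserves = +$74B, Δdeposits = +$231B.
Δrequired reserves = 15% × +$231B = +$34.65B.
Δexcess reserves = Δreserves − Δrequired = +$74B − (+$34.65B) = +$39.35 billion.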